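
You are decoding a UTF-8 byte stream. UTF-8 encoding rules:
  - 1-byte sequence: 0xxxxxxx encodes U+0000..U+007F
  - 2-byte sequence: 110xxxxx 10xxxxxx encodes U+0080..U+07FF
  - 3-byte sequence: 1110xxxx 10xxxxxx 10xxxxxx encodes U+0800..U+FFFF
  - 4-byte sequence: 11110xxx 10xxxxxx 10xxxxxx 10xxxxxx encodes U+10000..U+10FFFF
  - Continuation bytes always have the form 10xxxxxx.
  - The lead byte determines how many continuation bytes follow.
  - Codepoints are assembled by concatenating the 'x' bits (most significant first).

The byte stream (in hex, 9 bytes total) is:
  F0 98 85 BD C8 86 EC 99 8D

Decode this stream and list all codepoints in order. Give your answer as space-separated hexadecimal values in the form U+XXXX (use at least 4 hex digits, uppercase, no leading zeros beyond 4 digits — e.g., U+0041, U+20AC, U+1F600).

Answer: U+1817D U+0206 U+C64D

Derivation:
Byte[0]=F0: 4-byte lead, need 3 cont bytes. acc=0x0
Byte[1]=98: continuation. acc=(acc<<6)|0x18=0x18
Byte[2]=85: continuation. acc=(acc<<6)|0x05=0x605
Byte[3]=BD: continuation. acc=(acc<<6)|0x3D=0x1817D
Completed: cp=U+1817D (starts at byte 0)
Byte[4]=C8: 2-byte lead, need 1 cont bytes. acc=0x8
Byte[5]=86: continuation. acc=(acc<<6)|0x06=0x206
Completed: cp=U+0206 (starts at byte 4)
Byte[6]=EC: 3-byte lead, need 2 cont bytes. acc=0xC
Byte[7]=99: continuation. acc=(acc<<6)|0x19=0x319
Byte[8]=8D: continuation. acc=(acc<<6)|0x0D=0xC64D
Completed: cp=U+C64D (starts at byte 6)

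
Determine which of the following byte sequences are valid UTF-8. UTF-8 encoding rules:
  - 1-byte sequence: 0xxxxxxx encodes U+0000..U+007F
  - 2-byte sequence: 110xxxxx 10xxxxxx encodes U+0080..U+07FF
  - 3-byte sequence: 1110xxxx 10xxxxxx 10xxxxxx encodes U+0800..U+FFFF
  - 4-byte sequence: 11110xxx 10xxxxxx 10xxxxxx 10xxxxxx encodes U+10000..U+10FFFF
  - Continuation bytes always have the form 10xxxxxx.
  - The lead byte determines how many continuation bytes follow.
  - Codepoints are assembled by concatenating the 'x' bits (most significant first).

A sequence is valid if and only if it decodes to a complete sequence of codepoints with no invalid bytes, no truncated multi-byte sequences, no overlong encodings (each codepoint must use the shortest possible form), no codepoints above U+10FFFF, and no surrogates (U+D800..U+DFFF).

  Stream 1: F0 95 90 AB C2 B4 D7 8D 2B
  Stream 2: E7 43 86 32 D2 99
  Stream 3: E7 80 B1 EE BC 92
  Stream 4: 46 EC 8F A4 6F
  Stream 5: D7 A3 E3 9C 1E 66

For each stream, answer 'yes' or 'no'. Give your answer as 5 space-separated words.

Stream 1: decodes cleanly. VALID
Stream 2: error at byte offset 1. INVALID
Stream 3: decodes cleanly. VALID
Stream 4: decodes cleanly. VALID
Stream 5: error at byte offset 4. INVALID

Answer: yes no yes yes no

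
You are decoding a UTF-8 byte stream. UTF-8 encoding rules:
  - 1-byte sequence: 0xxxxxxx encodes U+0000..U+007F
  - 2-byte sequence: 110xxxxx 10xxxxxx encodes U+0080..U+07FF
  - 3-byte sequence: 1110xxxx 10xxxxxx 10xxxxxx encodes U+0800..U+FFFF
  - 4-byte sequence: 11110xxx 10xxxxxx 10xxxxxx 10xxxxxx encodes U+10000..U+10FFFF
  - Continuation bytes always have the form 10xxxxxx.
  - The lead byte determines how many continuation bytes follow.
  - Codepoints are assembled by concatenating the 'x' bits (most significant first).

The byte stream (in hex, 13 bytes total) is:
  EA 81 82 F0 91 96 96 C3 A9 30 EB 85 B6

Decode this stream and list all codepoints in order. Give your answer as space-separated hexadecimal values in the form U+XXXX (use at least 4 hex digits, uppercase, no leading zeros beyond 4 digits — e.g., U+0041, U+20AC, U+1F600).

Byte[0]=EA: 3-byte lead, need 2 cont bytes. acc=0xA
Byte[1]=81: continuation. acc=(acc<<6)|0x01=0x281
Byte[2]=82: continuation. acc=(acc<<6)|0x02=0xA042
Completed: cp=U+A042 (starts at byte 0)
Byte[3]=F0: 4-byte lead, need 3 cont bytes. acc=0x0
Byte[4]=91: continuation. acc=(acc<<6)|0x11=0x11
Byte[5]=96: continuation. acc=(acc<<6)|0x16=0x456
Byte[6]=96: continuation. acc=(acc<<6)|0x16=0x11596
Completed: cp=U+11596 (starts at byte 3)
Byte[7]=C3: 2-byte lead, need 1 cont bytes. acc=0x3
Byte[8]=A9: continuation. acc=(acc<<6)|0x29=0xE9
Completed: cp=U+00E9 (starts at byte 7)
Byte[9]=30: 1-byte ASCII. cp=U+0030
Byte[10]=EB: 3-byte lead, need 2 cont bytes. acc=0xB
Byte[11]=85: continuation. acc=(acc<<6)|0x05=0x2C5
Byte[12]=B6: continuation. acc=(acc<<6)|0x36=0xB176
Completed: cp=U+B176 (starts at byte 10)

Answer: U+A042 U+11596 U+00E9 U+0030 U+B176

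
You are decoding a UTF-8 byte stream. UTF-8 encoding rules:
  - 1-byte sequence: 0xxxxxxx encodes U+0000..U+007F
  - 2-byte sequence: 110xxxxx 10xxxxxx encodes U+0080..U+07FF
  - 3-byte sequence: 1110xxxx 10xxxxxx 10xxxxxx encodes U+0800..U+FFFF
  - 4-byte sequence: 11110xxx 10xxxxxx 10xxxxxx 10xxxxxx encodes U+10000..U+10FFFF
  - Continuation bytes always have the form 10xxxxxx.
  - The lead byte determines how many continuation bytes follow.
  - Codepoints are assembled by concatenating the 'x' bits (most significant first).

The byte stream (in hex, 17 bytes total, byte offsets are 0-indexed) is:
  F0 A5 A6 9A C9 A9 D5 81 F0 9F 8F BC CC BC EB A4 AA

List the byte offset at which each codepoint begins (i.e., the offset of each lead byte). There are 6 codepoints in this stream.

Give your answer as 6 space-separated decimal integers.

Byte[0]=F0: 4-byte lead, need 3 cont bytes. acc=0x0
Byte[1]=A5: continuation. acc=(acc<<6)|0x25=0x25
Byte[2]=A6: continuation. acc=(acc<<6)|0x26=0x966
Byte[3]=9A: continuation. acc=(acc<<6)|0x1A=0x2599A
Completed: cp=U+2599A (starts at byte 0)
Byte[4]=C9: 2-byte lead, need 1 cont bytes. acc=0x9
Byte[5]=A9: continuation. acc=(acc<<6)|0x29=0x269
Completed: cp=U+0269 (starts at byte 4)
Byte[6]=D5: 2-byte lead, need 1 cont bytes. acc=0x15
Byte[7]=81: continuation. acc=(acc<<6)|0x01=0x541
Completed: cp=U+0541 (starts at byte 6)
Byte[8]=F0: 4-byte lead, need 3 cont bytes. acc=0x0
Byte[9]=9F: continuation. acc=(acc<<6)|0x1F=0x1F
Byte[10]=8F: continuation. acc=(acc<<6)|0x0F=0x7CF
Byte[11]=BC: continuation. acc=(acc<<6)|0x3C=0x1F3FC
Completed: cp=U+1F3FC (starts at byte 8)
Byte[12]=CC: 2-byte lead, need 1 cont bytes. acc=0xC
Byte[13]=BC: continuation. acc=(acc<<6)|0x3C=0x33C
Completed: cp=U+033C (starts at byte 12)
Byte[14]=EB: 3-byte lead, need 2 cont bytes. acc=0xB
Byte[15]=A4: continuation. acc=(acc<<6)|0x24=0x2E4
Byte[16]=AA: continuation. acc=(acc<<6)|0x2A=0xB92A
Completed: cp=U+B92A (starts at byte 14)

Answer: 0 4 6 8 12 14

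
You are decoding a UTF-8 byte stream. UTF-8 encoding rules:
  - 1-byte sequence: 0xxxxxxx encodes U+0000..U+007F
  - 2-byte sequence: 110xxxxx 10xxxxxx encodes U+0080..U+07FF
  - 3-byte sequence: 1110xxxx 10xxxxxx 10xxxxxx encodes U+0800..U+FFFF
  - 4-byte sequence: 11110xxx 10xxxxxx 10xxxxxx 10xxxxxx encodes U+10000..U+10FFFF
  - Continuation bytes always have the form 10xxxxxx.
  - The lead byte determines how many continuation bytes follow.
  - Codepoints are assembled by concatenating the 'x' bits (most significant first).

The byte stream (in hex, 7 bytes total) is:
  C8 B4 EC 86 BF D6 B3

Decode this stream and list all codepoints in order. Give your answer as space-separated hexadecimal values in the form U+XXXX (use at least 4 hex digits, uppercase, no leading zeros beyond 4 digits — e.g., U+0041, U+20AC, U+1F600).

Byte[0]=C8: 2-byte lead, need 1 cont bytes. acc=0x8
Byte[1]=B4: continuation. acc=(acc<<6)|0x34=0x234
Completed: cp=U+0234 (starts at byte 0)
Byte[2]=EC: 3-byte lead, need 2 cont bytes. acc=0xC
Byte[3]=86: continuation. acc=(acc<<6)|0x06=0x306
Byte[4]=BF: continuation. acc=(acc<<6)|0x3F=0xC1BF
Completed: cp=U+C1BF (starts at byte 2)
Byte[5]=D6: 2-byte lead, need 1 cont bytes. acc=0x16
Byte[6]=B3: continuation. acc=(acc<<6)|0x33=0x5B3
Completed: cp=U+05B3 (starts at byte 5)

Answer: U+0234 U+C1BF U+05B3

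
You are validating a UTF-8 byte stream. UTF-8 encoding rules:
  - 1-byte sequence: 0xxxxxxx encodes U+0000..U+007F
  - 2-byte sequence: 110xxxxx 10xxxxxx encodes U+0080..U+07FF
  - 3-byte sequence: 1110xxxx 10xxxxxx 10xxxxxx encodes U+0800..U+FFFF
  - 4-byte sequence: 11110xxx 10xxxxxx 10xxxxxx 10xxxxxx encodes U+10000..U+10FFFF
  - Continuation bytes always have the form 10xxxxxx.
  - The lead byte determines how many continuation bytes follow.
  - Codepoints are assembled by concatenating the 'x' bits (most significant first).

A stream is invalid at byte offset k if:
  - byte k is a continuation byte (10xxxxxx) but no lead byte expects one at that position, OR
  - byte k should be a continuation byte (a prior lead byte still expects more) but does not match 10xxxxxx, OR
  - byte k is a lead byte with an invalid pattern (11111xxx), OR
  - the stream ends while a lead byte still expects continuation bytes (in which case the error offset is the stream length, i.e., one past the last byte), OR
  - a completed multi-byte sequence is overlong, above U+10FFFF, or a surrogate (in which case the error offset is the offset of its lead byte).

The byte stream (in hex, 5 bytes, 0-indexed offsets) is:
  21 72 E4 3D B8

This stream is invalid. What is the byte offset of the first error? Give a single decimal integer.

Byte[0]=21: 1-byte ASCII. cp=U+0021
Byte[1]=72: 1-byte ASCII. cp=U+0072
Byte[2]=E4: 3-byte lead, need 2 cont bytes. acc=0x4
Byte[3]=3D: expected 10xxxxxx continuation. INVALID

Answer: 3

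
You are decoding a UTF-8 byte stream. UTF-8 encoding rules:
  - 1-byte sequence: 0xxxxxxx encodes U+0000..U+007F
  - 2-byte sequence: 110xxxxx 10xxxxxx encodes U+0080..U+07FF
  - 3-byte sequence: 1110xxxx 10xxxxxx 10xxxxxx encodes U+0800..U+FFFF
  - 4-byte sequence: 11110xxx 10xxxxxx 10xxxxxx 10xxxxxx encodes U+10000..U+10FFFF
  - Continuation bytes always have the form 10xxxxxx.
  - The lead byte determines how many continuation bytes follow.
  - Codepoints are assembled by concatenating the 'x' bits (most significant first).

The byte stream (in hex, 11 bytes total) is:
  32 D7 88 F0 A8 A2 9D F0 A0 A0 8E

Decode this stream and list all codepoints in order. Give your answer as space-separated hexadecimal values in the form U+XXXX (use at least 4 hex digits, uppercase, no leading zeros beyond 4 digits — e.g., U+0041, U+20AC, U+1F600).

Answer: U+0032 U+05C8 U+2889D U+2080E

Derivation:
Byte[0]=32: 1-byte ASCII. cp=U+0032
Byte[1]=D7: 2-byte lead, need 1 cont bytes. acc=0x17
Byte[2]=88: continuation. acc=(acc<<6)|0x08=0x5C8
Completed: cp=U+05C8 (starts at byte 1)
Byte[3]=F0: 4-byte lead, need 3 cont bytes. acc=0x0
Byte[4]=A8: continuation. acc=(acc<<6)|0x28=0x28
Byte[5]=A2: continuation. acc=(acc<<6)|0x22=0xA22
Byte[6]=9D: continuation. acc=(acc<<6)|0x1D=0x2889D
Completed: cp=U+2889D (starts at byte 3)
Byte[7]=F0: 4-byte lead, need 3 cont bytes. acc=0x0
Byte[8]=A0: continuation. acc=(acc<<6)|0x20=0x20
Byte[9]=A0: continuation. acc=(acc<<6)|0x20=0x820
Byte[10]=8E: continuation. acc=(acc<<6)|0x0E=0x2080E
Completed: cp=U+2080E (starts at byte 7)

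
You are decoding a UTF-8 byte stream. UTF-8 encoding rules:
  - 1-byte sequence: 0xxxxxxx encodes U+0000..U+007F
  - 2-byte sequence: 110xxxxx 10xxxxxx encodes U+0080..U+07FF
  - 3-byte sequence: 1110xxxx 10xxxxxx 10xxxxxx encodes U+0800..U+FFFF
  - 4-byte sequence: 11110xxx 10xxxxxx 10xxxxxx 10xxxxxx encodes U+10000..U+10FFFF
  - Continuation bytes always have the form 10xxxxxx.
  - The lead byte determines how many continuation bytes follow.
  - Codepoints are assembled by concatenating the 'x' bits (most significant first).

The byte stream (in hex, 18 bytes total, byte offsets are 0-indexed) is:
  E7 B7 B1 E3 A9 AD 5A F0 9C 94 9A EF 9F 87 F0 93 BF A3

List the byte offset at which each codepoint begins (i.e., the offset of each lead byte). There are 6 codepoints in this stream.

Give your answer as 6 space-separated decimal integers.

Answer: 0 3 6 7 11 14

Derivation:
Byte[0]=E7: 3-byte lead, need 2 cont bytes. acc=0x7
Byte[1]=B7: continuation. acc=(acc<<6)|0x37=0x1F7
Byte[2]=B1: continuation. acc=(acc<<6)|0x31=0x7DF1
Completed: cp=U+7DF1 (starts at byte 0)
Byte[3]=E3: 3-byte lead, need 2 cont bytes. acc=0x3
Byte[4]=A9: continuation. acc=(acc<<6)|0x29=0xE9
Byte[5]=AD: continuation. acc=(acc<<6)|0x2D=0x3A6D
Completed: cp=U+3A6D (starts at byte 3)
Byte[6]=5A: 1-byte ASCII. cp=U+005A
Byte[7]=F0: 4-byte lead, need 3 cont bytes. acc=0x0
Byte[8]=9C: continuation. acc=(acc<<6)|0x1C=0x1C
Byte[9]=94: continuation. acc=(acc<<6)|0x14=0x714
Byte[10]=9A: continuation. acc=(acc<<6)|0x1A=0x1C51A
Completed: cp=U+1C51A (starts at byte 7)
Byte[11]=EF: 3-byte lead, need 2 cont bytes. acc=0xF
Byte[12]=9F: continuation. acc=(acc<<6)|0x1F=0x3DF
Byte[13]=87: continuation. acc=(acc<<6)|0x07=0xF7C7
Completed: cp=U+F7C7 (starts at byte 11)
Byte[14]=F0: 4-byte lead, need 3 cont bytes. acc=0x0
Byte[15]=93: continuation. acc=(acc<<6)|0x13=0x13
Byte[16]=BF: continuation. acc=(acc<<6)|0x3F=0x4FF
Byte[17]=A3: continuation. acc=(acc<<6)|0x23=0x13FE3
Completed: cp=U+13FE3 (starts at byte 14)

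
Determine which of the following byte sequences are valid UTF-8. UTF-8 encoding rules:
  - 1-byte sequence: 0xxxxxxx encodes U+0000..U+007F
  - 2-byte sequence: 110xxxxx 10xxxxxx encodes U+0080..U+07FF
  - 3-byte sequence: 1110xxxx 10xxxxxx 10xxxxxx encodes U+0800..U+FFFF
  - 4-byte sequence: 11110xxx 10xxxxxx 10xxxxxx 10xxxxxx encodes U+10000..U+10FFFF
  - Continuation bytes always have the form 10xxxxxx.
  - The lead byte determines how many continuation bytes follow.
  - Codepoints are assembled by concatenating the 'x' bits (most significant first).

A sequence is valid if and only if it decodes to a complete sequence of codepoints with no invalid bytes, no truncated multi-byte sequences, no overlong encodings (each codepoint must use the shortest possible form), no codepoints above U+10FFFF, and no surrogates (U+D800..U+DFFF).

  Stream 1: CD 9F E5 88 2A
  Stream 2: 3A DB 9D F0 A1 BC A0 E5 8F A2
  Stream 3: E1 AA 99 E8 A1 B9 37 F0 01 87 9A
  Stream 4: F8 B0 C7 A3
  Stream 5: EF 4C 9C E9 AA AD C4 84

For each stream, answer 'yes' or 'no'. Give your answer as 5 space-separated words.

Stream 1: error at byte offset 4. INVALID
Stream 2: decodes cleanly. VALID
Stream 3: error at byte offset 8. INVALID
Stream 4: error at byte offset 0. INVALID
Stream 5: error at byte offset 1. INVALID

Answer: no yes no no no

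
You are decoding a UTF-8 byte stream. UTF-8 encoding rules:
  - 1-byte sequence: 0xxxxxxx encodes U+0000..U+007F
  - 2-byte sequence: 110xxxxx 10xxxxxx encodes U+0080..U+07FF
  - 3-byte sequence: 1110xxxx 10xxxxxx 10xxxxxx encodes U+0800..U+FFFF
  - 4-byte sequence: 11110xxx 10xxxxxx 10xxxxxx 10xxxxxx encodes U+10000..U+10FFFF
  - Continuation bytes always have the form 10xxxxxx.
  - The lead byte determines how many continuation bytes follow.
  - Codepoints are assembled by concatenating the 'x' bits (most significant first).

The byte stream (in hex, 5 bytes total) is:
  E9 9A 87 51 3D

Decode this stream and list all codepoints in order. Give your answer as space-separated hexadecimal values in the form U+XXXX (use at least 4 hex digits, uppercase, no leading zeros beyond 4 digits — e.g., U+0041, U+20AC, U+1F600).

Byte[0]=E9: 3-byte lead, need 2 cont bytes. acc=0x9
Byte[1]=9A: continuation. acc=(acc<<6)|0x1A=0x25A
Byte[2]=87: continuation. acc=(acc<<6)|0x07=0x9687
Completed: cp=U+9687 (starts at byte 0)
Byte[3]=51: 1-byte ASCII. cp=U+0051
Byte[4]=3D: 1-byte ASCII. cp=U+003D

Answer: U+9687 U+0051 U+003D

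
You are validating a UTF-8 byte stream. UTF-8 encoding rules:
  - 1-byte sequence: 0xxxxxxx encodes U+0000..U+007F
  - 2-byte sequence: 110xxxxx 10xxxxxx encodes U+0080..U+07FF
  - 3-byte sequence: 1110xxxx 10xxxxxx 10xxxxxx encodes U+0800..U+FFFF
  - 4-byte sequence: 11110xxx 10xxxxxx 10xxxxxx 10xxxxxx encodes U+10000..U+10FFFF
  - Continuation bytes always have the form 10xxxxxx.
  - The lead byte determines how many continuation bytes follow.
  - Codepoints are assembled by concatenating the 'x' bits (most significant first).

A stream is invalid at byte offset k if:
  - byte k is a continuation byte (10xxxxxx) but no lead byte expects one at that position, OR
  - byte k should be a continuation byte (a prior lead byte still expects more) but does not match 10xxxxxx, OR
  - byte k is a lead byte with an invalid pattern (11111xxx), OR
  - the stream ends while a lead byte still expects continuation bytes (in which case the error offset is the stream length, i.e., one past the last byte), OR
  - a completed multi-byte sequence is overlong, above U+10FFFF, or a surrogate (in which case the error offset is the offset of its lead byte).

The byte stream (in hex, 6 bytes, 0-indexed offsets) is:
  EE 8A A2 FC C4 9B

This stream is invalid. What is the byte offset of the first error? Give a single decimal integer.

Byte[0]=EE: 3-byte lead, need 2 cont bytes. acc=0xE
Byte[1]=8A: continuation. acc=(acc<<6)|0x0A=0x38A
Byte[2]=A2: continuation. acc=(acc<<6)|0x22=0xE2A2
Completed: cp=U+E2A2 (starts at byte 0)
Byte[3]=FC: INVALID lead byte (not 0xxx/110x/1110/11110)

Answer: 3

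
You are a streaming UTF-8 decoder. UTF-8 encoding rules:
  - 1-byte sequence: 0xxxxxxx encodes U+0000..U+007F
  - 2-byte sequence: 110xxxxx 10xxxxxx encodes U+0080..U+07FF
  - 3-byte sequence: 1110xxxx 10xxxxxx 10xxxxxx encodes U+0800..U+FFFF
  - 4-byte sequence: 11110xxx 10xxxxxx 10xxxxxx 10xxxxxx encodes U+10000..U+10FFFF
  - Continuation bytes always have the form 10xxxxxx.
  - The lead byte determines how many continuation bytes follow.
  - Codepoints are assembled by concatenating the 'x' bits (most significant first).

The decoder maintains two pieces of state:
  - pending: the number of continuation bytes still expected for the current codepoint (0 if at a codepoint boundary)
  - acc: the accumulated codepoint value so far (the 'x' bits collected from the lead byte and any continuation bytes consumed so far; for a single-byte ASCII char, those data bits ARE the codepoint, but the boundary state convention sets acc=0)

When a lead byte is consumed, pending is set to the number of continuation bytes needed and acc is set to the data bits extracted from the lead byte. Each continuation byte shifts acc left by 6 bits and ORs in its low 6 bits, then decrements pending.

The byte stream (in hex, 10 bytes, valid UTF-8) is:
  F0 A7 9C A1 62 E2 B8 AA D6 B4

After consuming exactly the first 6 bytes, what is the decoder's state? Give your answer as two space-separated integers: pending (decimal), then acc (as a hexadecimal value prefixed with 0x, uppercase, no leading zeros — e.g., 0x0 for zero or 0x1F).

Answer: 2 0x2

Derivation:
Byte[0]=F0: 4-byte lead. pending=3, acc=0x0
Byte[1]=A7: continuation. acc=(acc<<6)|0x27=0x27, pending=2
Byte[2]=9C: continuation. acc=(acc<<6)|0x1C=0x9DC, pending=1
Byte[3]=A1: continuation. acc=(acc<<6)|0x21=0x27721, pending=0
Byte[4]=62: 1-byte. pending=0, acc=0x0
Byte[5]=E2: 3-byte lead. pending=2, acc=0x2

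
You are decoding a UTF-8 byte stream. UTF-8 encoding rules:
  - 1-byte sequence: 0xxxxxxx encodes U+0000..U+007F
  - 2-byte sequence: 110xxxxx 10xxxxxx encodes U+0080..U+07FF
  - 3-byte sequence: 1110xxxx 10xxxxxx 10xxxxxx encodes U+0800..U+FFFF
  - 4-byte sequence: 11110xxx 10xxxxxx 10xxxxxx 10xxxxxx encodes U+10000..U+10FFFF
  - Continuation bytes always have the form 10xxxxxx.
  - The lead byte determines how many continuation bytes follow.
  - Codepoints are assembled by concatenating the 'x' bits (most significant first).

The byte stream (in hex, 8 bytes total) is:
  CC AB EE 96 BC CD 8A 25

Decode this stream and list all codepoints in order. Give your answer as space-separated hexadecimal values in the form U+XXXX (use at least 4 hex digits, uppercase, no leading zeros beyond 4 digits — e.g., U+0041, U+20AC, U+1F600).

Answer: U+032B U+E5BC U+034A U+0025

Derivation:
Byte[0]=CC: 2-byte lead, need 1 cont bytes. acc=0xC
Byte[1]=AB: continuation. acc=(acc<<6)|0x2B=0x32B
Completed: cp=U+032B (starts at byte 0)
Byte[2]=EE: 3-byte lead, need 2 cont bytes. acc=0xE
Byte[3]=96: continuation. acc=(acc<<6)|0x16=0x396
Byte[4]=BC: continuation. acc=(acc<<6)|0x3C=0xE5BC
Completed: cp=U+E5BC (starts at byte 2)
Byte[5]=CD: 2-byte lead, need 1 cont bytes. acc=0xD
Byte[6]=8A: continuation. acc=(acc<<6)|0x0A=0x34A
Completed: cp=U+034A (starts at byte 5)
Byte[7]=25: 1-byte ASCII. cp=U+0025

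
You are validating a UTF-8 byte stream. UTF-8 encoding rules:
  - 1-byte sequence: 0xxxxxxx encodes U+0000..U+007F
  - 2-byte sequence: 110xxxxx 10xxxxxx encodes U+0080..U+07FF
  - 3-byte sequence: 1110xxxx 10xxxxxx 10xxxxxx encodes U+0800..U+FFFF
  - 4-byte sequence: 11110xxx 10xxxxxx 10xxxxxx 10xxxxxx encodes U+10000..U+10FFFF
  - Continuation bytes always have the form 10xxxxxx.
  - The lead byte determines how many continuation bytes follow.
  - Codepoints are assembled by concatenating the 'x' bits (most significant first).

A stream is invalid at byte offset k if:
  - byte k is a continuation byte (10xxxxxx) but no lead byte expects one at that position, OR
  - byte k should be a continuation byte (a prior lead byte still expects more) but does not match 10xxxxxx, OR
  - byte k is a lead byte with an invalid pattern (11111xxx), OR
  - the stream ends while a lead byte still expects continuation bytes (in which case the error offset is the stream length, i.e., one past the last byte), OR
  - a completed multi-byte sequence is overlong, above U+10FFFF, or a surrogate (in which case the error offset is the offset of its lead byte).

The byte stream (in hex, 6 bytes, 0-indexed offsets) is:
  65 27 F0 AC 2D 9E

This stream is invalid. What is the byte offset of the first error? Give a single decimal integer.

Byte[0]=65: 1-byte ASCII. cp=U+0065
Byte[1]=27: 1-byte ASCII. cp=U+0027
Byte[2]=F0: 4-byte lead, need 3 cont bytes. acc=0x0
Byte[3]=AC: continuation. acc=(acc<<6)|0x2C=0x2C
Byte[4]=2D: expected 10xxxxxx continuation. INVALID

Answer: 4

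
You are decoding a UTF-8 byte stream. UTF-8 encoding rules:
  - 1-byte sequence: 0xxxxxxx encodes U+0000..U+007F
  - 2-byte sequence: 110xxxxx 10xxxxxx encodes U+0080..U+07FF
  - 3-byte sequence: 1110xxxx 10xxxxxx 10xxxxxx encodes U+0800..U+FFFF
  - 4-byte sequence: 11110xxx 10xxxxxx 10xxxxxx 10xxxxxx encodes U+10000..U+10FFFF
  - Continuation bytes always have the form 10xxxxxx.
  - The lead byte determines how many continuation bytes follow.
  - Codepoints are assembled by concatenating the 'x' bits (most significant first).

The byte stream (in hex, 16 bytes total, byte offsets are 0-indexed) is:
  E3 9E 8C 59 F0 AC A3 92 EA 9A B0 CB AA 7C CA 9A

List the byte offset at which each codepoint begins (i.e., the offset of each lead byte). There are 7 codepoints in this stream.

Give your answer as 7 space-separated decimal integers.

Byte[0]=E3: 3-byte lead, need 2 cont bytes. acc=0x3
Byte[1]=9E: continuation. acc=(acc<<6)|0x1E=0xDE
Byte[2]=8C: continuation. acc=(acc<<6)|0x0C=0x378C
Completed: cp=U+378C (starts at byte 0)
Byte[3]=59: 1-byte ASCII. cp=U+0059
Byte[4]=F0: 4-byte lead, need 3 cont bytes. acc=0x0
Byte[5]=AC: continuation. acc=(acc<<6)|0x2C=0x2C
Byte[6]=A3: continuation. acc=(acc<<6)|0x23=0xB23
Byte[7]=92: continuation. acc=(acc<<6)|0x12=0x2C8D2
Completed: cp=U+2C8D2 (starts at byte 4)
Byte[8]=EA: 3-byte lead, need 2 cont bytes. acc=0xA
Byte[9]=9A: continuation. acc=(acc<<6)|0x1A=0x29A
Byte[10]=B0: continuation. acc=(acc<<6)|0x30=0xA6B0
Completed: cp=U+A6B0 (starts at byte 8)
Byte[11]=CB: 2-byte lead, need 1 cont bytes. acc=0xB
Byte[12]=AA: continuation. acc=(acc<<6)|0x2A=0x2EA
Completed: cp=U+02EA (starts at byte 11)
Byte[13]=7C: 1-byte ASCII. cp=U+007C
Byte[14]=CA: 2-byte lead, need 1 cont bytes. acc=0xA
Byte[15]=9A: continuation. acc=(acc<<6)|0x1A=0x29A
Completed: cp=U+029A (starts at byte 14)

Answer: 0 3 4 8 11 13 14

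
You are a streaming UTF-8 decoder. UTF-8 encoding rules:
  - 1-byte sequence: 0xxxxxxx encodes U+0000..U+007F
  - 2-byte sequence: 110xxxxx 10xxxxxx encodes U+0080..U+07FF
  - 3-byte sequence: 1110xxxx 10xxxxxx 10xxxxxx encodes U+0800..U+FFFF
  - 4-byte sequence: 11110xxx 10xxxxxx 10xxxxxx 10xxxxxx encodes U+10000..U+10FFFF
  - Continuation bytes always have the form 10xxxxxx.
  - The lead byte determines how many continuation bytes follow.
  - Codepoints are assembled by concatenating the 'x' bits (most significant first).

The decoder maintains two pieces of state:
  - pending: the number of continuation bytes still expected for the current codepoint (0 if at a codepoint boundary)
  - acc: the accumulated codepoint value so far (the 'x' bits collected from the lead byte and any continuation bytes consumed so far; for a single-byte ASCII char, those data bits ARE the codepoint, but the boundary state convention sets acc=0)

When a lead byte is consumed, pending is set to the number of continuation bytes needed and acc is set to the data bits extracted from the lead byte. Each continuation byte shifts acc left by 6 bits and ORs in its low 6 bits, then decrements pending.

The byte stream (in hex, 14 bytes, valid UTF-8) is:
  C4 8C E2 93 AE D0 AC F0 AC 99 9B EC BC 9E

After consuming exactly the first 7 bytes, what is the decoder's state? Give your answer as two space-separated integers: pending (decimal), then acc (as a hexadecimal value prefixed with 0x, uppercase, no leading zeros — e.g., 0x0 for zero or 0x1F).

Answer: 0 0x42C

Derivation:
Byte[0]=C4: 2-byte lead. pending=1, acc=0x4
Byte[1]=8C: continuation. acc=(acc<<6)|0x0C=0x10C, pending=0
Byte[2]=E2: 3-byte lead. pending=2, acc=0x2
Byte[3]=93: continuation. acc=(acc<<6)|0x13=0x93, pending=1
Byte[4]=AE: continuation. acc=(acc<<6)|0x2E=0x24EE, pending=0
Byte[5]=D0: 2-byte lead. pending=1, acc=0x10
Byte[6]=AC: continuation. acc=(acc<<6)|0x2C=0x42C, pending=0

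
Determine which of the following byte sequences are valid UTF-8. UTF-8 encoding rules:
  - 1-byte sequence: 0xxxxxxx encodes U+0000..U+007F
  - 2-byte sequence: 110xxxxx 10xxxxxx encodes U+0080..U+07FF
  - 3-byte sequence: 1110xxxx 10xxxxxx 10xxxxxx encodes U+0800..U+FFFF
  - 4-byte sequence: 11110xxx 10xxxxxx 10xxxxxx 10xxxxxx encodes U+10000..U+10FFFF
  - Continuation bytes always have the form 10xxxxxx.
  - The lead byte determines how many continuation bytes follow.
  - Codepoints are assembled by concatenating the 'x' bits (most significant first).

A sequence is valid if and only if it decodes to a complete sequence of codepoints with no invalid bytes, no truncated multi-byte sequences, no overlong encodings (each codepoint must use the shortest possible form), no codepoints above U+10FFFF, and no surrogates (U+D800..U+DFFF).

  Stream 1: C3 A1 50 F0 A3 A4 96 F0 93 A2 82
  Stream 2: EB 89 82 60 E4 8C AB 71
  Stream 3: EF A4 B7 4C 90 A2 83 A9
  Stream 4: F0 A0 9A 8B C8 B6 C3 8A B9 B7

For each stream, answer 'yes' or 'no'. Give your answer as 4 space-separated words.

Stream 1: decodes cleanly. VALID
Stream 2: decodes cleanly. VALID
Stream 3: error at byte offset 4. INVALID
Stream 4: error at byte offset 8. INVALID

Answer: yes yes no no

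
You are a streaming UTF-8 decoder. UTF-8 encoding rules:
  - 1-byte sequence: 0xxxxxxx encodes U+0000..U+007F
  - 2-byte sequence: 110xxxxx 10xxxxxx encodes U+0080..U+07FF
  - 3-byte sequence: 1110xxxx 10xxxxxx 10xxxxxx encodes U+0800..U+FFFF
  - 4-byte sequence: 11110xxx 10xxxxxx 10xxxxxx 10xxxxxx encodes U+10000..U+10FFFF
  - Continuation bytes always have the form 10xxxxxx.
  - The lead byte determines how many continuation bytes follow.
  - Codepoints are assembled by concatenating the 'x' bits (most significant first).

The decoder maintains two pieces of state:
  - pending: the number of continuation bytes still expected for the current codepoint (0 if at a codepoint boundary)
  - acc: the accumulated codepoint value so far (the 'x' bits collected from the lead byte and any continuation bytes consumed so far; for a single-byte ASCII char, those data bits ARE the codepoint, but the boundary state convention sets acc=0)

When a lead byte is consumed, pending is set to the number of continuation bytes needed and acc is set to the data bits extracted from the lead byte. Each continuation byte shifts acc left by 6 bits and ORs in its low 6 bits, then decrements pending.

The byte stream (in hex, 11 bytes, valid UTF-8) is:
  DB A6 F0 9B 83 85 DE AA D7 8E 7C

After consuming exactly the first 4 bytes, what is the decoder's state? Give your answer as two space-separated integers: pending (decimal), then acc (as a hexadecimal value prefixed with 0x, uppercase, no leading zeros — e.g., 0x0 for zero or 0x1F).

Answer: 2 0x1B

Derivation:
Byte[0]=DB: 2-byte lead. pending=1, acc=0x1B
Byte[1]=A6: continuation. acc=(acc<<6)|0x26=0x6E6, pending=0
Byte[2]=F0: 4-byte lead. pending=3, acc=0x0
Byte[3]=9B: continuation. acc=(acc<<6)|0x1B=0x1B, pending=2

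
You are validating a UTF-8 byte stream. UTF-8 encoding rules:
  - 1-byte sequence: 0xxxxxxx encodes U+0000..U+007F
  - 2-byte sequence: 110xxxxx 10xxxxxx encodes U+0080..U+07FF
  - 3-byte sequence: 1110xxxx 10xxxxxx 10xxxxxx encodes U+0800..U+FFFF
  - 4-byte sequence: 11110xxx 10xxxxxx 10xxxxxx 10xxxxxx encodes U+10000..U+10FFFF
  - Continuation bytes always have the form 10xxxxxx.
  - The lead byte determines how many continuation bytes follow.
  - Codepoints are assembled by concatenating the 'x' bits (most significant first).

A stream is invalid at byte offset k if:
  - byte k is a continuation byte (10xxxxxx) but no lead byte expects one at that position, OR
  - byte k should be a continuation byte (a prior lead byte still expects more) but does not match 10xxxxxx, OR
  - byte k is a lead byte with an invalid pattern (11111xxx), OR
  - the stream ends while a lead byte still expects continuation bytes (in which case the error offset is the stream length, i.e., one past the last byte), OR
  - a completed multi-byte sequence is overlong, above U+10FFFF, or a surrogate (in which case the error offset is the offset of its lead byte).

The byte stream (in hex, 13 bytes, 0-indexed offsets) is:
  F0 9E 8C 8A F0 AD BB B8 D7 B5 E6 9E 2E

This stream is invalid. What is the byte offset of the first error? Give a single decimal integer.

Byte[0]=F0: 4-byte lead, need 3 cont bytes. acc=0x0
Byte[1]=9E: continuation. acc=(acc<<6)|0x1E=0x1E
Byte[2]=8C: continuation. acc=(acc<<6)|0x0C=0x78C
Byte[3]=8A: continuation. acc=(acc<<6)|0x0A=0x1E30A
Completed: cp=U+1E30A (starts at byte 0)
Byte[4]=F0: 4-byte lead, need 3 cont bytes. acc=0x0
Byte[5]=AD: continuation. acc=(acc<<6)|0x2D=0x2D
Byte[6]=BB: continuation. acc=(acc<<6)|0x3B=0xB7B
Byte[7]=B8: continuation. acc=(acc<<6)|0x38=0x2DEF8
Completed: cp=U+2DEF8 (starts at byte 4)
Byte[8]=D7: 2-byte lead, need 1 cont bytes. acc=0x17
Byte[9]=B5: continuation. acc=(acc<<6)|0x35=0x5F5
Completed: cp=U+05F5 (starts at byte 8)
Byte[10]=E6: 3-byte lead, need 2 cont bytes. acc=0x6
Byte[11]=9E: continuation. acc=(acc<<6)|0x1E=0x19E
Byte[12]=2E: expected 10xxxxxx continuation. INVALID

Answer: 12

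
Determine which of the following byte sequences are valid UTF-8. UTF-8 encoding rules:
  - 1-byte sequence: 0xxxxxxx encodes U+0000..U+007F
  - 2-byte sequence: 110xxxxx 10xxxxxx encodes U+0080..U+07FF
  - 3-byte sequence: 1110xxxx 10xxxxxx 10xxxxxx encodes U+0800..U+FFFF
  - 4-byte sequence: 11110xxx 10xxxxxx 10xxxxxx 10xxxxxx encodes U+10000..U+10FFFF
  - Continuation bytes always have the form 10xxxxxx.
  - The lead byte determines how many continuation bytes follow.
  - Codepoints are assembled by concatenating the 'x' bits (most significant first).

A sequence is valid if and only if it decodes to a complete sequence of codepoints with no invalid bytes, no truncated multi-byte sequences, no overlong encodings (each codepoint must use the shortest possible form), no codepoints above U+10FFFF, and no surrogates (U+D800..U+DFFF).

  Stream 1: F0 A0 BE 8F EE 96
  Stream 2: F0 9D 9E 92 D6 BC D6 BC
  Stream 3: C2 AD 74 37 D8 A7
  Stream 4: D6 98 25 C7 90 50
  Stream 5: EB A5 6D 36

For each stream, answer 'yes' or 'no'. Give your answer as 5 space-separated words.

Answer: no yes yes yes no

Derivation:
Stream 1: error at byte offset 6. INVALID
Stream 2: decodes cleanly. VALID
Stream 3: decodes cleanly. VALID
Stream 4: decodes cleanly. VALID
Stream 5: error at byte offset 2. INVALID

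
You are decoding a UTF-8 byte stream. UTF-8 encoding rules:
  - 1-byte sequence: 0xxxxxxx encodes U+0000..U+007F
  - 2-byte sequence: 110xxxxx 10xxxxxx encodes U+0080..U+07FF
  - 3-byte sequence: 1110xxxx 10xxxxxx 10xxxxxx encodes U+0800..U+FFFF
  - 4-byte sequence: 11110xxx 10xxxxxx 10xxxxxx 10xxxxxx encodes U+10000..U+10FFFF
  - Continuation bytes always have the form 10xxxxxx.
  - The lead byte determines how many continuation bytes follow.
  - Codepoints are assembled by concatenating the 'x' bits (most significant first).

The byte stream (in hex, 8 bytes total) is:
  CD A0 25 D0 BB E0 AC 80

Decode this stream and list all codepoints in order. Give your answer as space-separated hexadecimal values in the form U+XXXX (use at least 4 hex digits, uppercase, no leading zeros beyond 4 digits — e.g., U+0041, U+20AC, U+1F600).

Answer: U+0360 U+0025 U+043B U+0B00

Derivation:
Byte[0]=CD: 2-byte lead, need 1 cont bytes. acc=0xD
Byte[1]=A0: continuation. acc=(acc<<6)|0x20=0x360
Completed: cp=U+0360 (starts at byte 0)
Byte[2]=25: 1-byte ASCII. cp=U+0025
Byte[3]=D0: 2-byte lead, need 1 cont bytes. acc=0x10
Byte[4]=BB: continuation. acc=(acc<<6)|0x3B=0x43B
Completed: cp=U+043B (starts at byte 3)
Byte[5]=E0: 3-byte lead, need 2 cont bytes. acc=0x0
Byte[6]=AC: continuation. acc=(acc<<6)|0x2C=0x2C
Byte[7]=80: continuation. acc=(acc<<6)|0x00=0xB00
Completed: cp=U+0B00 (starts at byte 5)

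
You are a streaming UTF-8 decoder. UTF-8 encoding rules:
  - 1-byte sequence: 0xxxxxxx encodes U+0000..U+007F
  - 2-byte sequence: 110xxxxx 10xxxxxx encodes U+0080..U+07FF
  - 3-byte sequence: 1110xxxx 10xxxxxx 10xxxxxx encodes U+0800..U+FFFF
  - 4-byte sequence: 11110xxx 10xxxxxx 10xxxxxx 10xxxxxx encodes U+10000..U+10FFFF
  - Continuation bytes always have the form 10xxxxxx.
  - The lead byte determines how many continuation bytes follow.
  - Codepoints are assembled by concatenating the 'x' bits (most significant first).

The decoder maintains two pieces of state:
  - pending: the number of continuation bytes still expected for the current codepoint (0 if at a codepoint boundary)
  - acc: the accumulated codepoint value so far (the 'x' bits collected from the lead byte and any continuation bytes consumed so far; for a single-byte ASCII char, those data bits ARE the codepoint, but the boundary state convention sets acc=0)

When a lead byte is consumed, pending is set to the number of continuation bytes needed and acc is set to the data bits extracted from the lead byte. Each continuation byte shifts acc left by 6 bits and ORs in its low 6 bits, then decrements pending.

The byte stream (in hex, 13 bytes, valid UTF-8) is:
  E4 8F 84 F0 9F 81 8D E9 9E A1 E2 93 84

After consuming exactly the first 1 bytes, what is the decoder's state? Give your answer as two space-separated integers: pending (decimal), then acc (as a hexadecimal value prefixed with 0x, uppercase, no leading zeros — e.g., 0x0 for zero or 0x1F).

Byte[0]=E4: 3-byte lead. pending=2, acc=0x4

Answer: 2 0x4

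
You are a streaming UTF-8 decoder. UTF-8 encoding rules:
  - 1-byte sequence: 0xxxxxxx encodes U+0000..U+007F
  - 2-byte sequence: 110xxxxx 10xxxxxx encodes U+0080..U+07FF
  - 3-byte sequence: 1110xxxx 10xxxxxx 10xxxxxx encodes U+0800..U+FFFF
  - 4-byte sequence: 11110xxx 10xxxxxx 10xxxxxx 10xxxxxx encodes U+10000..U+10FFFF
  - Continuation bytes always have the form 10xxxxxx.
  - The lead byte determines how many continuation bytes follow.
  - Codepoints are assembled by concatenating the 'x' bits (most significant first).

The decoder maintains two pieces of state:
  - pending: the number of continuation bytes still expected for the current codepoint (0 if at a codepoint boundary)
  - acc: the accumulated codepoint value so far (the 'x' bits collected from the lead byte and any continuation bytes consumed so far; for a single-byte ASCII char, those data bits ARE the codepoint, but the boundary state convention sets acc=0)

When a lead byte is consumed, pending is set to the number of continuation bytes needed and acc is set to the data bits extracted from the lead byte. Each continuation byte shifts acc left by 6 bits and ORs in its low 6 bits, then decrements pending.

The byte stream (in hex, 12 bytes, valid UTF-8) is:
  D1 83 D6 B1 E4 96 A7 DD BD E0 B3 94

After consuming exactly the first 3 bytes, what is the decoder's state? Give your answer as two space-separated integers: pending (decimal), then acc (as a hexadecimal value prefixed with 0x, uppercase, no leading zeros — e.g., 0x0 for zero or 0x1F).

Answer: 1 0x16

Derivation:
Byte[0]=D1: 2-byte lead. pending=1, acc=0x11
Byte[1]=83: continuation. acc=(acc<<6)|0x03=0x443, pending=0
Byte[2]=D6: 2-byte lead. pending=1, acc=0x16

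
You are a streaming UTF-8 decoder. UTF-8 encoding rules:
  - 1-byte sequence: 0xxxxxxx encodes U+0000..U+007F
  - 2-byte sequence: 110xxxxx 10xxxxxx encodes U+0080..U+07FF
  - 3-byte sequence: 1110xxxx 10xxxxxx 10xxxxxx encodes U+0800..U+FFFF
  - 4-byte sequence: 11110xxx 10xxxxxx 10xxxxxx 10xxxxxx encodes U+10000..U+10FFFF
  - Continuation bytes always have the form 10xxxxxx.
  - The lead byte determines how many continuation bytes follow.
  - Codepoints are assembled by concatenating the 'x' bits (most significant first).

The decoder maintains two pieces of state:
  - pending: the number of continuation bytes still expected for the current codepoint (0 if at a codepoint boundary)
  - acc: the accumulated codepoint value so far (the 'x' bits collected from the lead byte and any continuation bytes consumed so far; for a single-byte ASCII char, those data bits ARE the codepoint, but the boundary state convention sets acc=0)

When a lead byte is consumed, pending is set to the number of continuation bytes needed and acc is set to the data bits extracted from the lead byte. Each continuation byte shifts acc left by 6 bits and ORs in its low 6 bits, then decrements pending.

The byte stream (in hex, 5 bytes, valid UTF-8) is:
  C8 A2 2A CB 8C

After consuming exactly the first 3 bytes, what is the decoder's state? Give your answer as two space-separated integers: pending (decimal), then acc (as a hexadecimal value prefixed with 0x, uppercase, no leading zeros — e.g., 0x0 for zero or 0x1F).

Byte[0]=C8: 2-byte lead. pending=1, acc=0x8
Byte[1]=A2: continuation. acc=(acc<<6)|0x22=0x222, pending=0
Byte[2]=2A: 1-byte. pending=0, acc=0x0

Answer: 0 0x0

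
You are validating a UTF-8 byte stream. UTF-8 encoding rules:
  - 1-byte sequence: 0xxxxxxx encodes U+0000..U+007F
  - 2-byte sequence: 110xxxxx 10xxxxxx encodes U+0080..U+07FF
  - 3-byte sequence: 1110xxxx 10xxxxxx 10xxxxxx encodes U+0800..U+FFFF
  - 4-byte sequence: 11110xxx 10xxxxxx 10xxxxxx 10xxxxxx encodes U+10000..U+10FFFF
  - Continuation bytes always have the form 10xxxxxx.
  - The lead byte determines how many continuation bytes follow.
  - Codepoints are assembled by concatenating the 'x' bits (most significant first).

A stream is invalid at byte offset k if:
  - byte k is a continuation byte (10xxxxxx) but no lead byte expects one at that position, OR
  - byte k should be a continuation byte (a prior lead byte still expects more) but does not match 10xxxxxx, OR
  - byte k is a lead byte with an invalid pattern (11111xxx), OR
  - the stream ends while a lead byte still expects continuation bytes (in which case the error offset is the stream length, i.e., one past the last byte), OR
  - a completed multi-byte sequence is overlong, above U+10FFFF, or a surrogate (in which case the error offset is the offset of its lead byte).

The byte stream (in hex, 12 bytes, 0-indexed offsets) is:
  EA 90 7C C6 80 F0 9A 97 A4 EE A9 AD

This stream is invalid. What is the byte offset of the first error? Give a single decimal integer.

Byte[0]=EA: 3-byte lead, need 2 cont bytes. acc=0xA
Byte[1]=90: continuation. acc=(acc<<6)|0x10=0x290
Byte[2]=7C: expected 10xxxxxx continuation. INVALID

Answer: 2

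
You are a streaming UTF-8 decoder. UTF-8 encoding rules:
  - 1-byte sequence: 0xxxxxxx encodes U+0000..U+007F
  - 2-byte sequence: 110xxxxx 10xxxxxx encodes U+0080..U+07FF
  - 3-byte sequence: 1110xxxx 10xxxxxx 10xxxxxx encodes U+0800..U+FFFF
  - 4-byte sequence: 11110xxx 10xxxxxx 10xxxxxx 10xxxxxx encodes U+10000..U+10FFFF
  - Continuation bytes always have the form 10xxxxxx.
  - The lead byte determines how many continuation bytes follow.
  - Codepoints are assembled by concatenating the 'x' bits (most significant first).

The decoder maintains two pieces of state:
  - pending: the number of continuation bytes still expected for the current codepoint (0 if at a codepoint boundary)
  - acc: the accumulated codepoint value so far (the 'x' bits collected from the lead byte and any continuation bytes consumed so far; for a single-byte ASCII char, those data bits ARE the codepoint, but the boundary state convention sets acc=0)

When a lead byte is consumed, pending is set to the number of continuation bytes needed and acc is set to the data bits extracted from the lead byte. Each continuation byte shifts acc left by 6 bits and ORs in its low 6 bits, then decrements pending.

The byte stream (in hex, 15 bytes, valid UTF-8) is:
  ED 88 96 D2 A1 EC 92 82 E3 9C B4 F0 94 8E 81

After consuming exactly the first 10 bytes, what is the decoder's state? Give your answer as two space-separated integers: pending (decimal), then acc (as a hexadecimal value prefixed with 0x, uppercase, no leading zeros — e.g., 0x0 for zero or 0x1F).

Byte[0]=ED: 3-byte lead. pending=2, acc=0xD
Byte[1]=88: continuation. acc=(acc<<6)|0x08=0x348, pending=1
Byte[2]=96: continuation. acc=(acc<<6)|0x16=0xD216, pending=0
Byte[3]=D2: 2-byte lead. pending=1, acc=0x12
Byte[4]=A1: continuation. acc=(acc<<6)|0x21=0x4A1, pending=0
Byte[5]=EC: 3-byte lead. pending=2, acc=0xC
Byte[6]=92: continuation. acc=(acc<<6)|0x12=0x312, pending=1
Byte[7]=82: continuation. acc=(acc<<6)|0x02=0xC482, pending=0
Byte[8]=E3: 3-byte lead. pending=2, acc=0x3
Byte[9]=9C: continuation. acc=(acc<<6)|0x1C=0xDC, pending=1

Answer: 1 0xDC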